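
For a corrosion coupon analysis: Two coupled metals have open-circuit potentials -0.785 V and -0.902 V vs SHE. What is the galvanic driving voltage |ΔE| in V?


Driving voltage is the absolute potential difference.
|ΔE| = |-0.785 − (-0.902)| = 0.117 V

0.117 V


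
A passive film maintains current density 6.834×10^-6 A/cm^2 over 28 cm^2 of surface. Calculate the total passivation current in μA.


I = i_pass * A, then convert A → μA (×10^6)
I = 6.834×10^-6 * 28 * 10^6 = 191.35 μA

191.35 μA


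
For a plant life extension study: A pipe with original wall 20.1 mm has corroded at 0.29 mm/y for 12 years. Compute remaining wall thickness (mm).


Remaining wall = original − CR × time
t = 20.1 − 0.29*12 = 20.1 − 3.48 = 16.62 mm

16.62 mm


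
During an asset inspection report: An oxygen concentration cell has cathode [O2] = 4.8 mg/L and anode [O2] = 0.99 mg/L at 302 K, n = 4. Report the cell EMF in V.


Apply the Nernst concentration-cell relation: E = (RT/nF)*ln(C_cathode/C_anode)
RT/nF = 8.314*302/(4*96485) = 0.00650575 V
ln(4.8/0.99) = 1.57867
E = 0.00650575 * 1.57867 = 0.01027 V

0.01027 V


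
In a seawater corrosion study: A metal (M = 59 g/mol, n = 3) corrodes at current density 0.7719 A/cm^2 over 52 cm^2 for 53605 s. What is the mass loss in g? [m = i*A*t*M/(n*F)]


Apply Faraday's law: m = i*A*t*M / (n*F)
Total charge passed Q = i*A*t = 0.7719*52*53605 = 2151640.374 C
m = Q*M/(n*F) = 2151640.374*59/(3*96485) = 438.572 g

438.572 g


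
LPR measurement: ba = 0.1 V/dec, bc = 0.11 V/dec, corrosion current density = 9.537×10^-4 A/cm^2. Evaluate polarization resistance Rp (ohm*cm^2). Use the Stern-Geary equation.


Apply the Stern-Geary equation: Rp = ba*bc / (2.303*icorr*(ba+bc))
ba*bc = 0.1*0.11 = 0.011
ba+bc = 0.21; 2.303*icorr*(ba+bc) = 2.303*9.537×10^-4*0.21 = 4.6123793×10^-4
Rp = 0.011 / 4.6123793×10^-4 = 23.8 ohm*cm^2

23.8 ohm*cm^2


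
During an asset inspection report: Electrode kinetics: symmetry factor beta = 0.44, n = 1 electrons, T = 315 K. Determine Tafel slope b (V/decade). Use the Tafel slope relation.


Apply the Tafel slope relation: b = 2.303*R*T/(beta*n*F)
Numerator: 2.303 * 8.314 * 315 = 6031.35
Denominator: 0.44 * 1 * 96485 = 42453.4
b = 6031.35 / 42453.4 = 0.142 V/decade

0.142 V/decade


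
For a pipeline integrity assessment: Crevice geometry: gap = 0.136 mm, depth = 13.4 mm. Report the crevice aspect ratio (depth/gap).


Aspect ratio = depth / gap
Ratio = 13.4 / 0.136 = 98.5

98.5


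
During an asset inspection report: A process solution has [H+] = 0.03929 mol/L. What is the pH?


pH = −log10[H+]
pH = −log10(0.03929) = 1.41

1.41


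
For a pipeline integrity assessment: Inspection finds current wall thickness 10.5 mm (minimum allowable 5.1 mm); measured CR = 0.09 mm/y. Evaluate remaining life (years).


Apply the remaining-life relation: RL = (t_current − t_min) / CR
RL = (10.5 − 5.1) / 0.09 = 5.4 / 0.09 = 60.0 years

60.0 years


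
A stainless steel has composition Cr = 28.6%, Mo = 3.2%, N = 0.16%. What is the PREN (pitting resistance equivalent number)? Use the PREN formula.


Apply the PREN formula: PREN = Cr + 3.3*Mo + 16*N
PREN = 28.6 + 3.3*3.2 + 16*0.16
PREN = 28.6 + 10.56 + 2.56 = 41.72

41.72


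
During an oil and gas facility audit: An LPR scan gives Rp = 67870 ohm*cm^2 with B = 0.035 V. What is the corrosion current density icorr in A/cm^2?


Apply the Stern-Geary relation: icorr = B / Rp
icorr = 0.035 / 67870 = 5.157×10^-7 A/cm^2

5.157×10^-7 A/cm^2


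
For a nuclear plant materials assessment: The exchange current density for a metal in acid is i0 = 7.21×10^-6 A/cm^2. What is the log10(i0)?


i0 = 7.21×10^-6 A/cm^2
log10(i0) = -5.142

-5.142


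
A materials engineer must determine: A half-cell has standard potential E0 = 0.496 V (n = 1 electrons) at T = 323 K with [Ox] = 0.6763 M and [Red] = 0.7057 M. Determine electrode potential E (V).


Apply the Nernst equation: E = E0 + (RT/nF)*ln([Ox]/[Red])
Step 1: RT/nF = 8.314*323/(1*96485) = 0.02783253 V
Step 2: [Ox]/[Red] = 0.6763/0.7057 = 0.958339
Step 3: ln(0.958339) = -0.042554
Step 4: correction = 0.02783253 * -0.042554 = -0.0012 V
E = 0.496 + -0.0012 = 0.4948 V

0.4948 V


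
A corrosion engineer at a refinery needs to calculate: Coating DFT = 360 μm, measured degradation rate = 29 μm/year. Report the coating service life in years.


Service life = thickness / degradation rate
Life = 360 / 29 = 12.4 years

12.4 years


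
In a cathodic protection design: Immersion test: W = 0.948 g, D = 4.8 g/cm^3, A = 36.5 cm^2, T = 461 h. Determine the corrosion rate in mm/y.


Apply the mm/y weight-loss relation: CR = 87600 * W / (D * A * T)
Numerator: 87600 * 0.948 = 83044.8
Denominator: 4.8 * 36.5 * 461 = 80767.2
CR = 83044.8 / 80767.2 = 1.0282 mm/y

1.0282 mm/y


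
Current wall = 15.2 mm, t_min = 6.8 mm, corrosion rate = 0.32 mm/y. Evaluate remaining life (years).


Apply the remaining-life relation: RL = (t_current − t_min) / CR
RL = (15.2 − 6.8) / 0.32 = 8.4 / 0.32 = 26.3 years

26.3 years


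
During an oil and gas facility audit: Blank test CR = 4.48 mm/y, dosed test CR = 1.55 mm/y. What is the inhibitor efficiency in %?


Apply the inhibitor-efficiency definition: IE = (CR_blank − CR_inh)/CR_blank × 100
IE = (4.48 − 1.55) / 4.48 × 100
IE = 2.93 / 4.48 × 100 = 65.4 %

65.4 %


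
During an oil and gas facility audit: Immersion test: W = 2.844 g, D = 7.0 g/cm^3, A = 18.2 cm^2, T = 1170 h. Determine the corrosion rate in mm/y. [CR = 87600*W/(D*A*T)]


Apply the mm/y weight-loss relation: CR = 87600 * W / (D * A * T)
Numerator: 87600 * 2.844 = 249134.4
Denominator: 7.0 * 18.2 * 1170 = 149058.0
CR = 249134.4 / 149058.0 = 1.6714 mm/y

1.6714 mm/y


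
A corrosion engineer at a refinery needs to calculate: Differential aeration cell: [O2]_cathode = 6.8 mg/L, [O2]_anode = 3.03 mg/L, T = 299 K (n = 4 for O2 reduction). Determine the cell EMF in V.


Apply the Nernst concentration-cell relation: E = (RT/nF)*ln(C_cathode/C_anode)
RT/nF = 8.314*299/(4*96485) = 0.00644112 V
ln(6.8/3.03) = 0.80836
E = 0.00644112 * 0.80836 = 0.00521 V

0.00521 V


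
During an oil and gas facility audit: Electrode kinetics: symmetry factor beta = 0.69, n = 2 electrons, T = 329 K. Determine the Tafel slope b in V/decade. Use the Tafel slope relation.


Apply the Tafel slope relation: b = 2.303*R*T/(beta*n*F)
Numerator: 2.303 * 8.314 * 329 = 6299.41
Denominator: 0.69 * 2 * 96485 = 133149.3
b = 6299.41 / 133149.3 = 0.0473 V/decade

0.0473 V/decade


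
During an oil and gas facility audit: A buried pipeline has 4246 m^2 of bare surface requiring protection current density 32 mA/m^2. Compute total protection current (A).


I = area * current density, then convert mA → A (÷1000)
I = 4246 * 32 / 1000 = 135.87 A

135.87 A


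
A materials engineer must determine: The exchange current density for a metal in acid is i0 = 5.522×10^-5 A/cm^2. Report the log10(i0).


i0 = 5.522×10^-5 A/cm^2
log10(i0) = -4.258

-4.258


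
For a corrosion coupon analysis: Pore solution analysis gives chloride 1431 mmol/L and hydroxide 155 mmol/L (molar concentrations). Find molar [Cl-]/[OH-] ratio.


Threshold parameter = [Cl-] / [OH-] (molar basis; both in mmol/L, so units cancel)
Ratio = 1431 / 155 = 9.23

9.23


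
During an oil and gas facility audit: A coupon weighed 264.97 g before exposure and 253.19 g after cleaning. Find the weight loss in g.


Weight loss = initial − final
WL = 264.97 − 253.19 = 11.78 g

11.78 g


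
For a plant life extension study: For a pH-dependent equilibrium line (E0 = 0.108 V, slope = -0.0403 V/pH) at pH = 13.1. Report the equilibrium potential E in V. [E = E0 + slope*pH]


Apply the Pourbaix line equation: E = E0 + slope*pH
E = 0.108 + (-0.0403)*13.1 = 0.108 + (-0.52793) = -0.41993 V
Rounded to 4 decimal places: E = -0.4199 V

-0.4199 V


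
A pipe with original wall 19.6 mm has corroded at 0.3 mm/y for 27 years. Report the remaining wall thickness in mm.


Remaining wall = original − CR × time
t = 19.6 − 0.3*27 = 19.6 − 8.1 = 11.5 mm

11.5 mm


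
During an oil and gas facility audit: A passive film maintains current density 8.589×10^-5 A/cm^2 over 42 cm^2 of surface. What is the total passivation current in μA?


I = i_pass * A, then convert A → μA (×10^6)
I = 8.589×10^-5 * 42 * 10^6 = 3607.38 μA

3607.38 μA


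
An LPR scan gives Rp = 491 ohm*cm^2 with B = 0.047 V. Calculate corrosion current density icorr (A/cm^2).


Apply the Stern-Geary relation: icorr = B / Rp
icorr = 0.047 / 491 = 9.572×10^-5 A/cm^2

9.572×10^-5 A/cm^2


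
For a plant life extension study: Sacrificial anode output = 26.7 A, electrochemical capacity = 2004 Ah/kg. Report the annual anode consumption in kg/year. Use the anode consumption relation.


Annual consumption = current * hours per year / capacity
Rate = 26.7 * 8760 / 2004 = 116.7 kg/year

116.7 kg/year


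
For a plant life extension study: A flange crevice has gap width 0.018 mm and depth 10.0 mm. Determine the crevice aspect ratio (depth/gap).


Aspect ratio = depth / gap
Ratio = 10.0 / 0.018 = 555.6

555.6


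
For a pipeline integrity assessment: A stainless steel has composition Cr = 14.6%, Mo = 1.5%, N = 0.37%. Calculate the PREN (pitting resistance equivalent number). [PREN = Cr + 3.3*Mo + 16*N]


Apply the PREN formula: PREN = Cr + 3.3*Mo + 16*N
PREN = 14.6 + 3.3*1.5 + 16*0.37
PREN = 14.6 + 4.95 + 5.92 = 25.47

25.47


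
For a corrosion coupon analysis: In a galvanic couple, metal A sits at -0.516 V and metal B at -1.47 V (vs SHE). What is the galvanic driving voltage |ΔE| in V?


Driving voltage is the absolute potential difference.
|ΔE| = |-0.516 − (-1.47)| = 0.954 V

0.954 V


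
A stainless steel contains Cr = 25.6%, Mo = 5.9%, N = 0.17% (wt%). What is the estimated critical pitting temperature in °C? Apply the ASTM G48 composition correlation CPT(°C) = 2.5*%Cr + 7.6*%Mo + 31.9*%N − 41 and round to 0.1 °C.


Apply the ASTM G48 empirical CPT estimate: CPT(°C) = 2.5*%Cr + 7.6*%Mo + 31.9*%N − 41
2.5*25.6 = 64; 7.6*5.9 = 44.84; 31.9*0.17 = 5.423
CPT = 64 + 44.84 + 5.423 − 41 = 73.263 °C
Rounded to 0.1 °C: CPT ≈ 73.3 °C

73.3 °C


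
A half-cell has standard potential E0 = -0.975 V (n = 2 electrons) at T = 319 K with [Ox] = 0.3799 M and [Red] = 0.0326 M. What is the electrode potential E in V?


Apply the Nernst equation: E = E0 + (RT/nF)*ln([Ox]/[Red])
Step 1: RT/nF = 8.314*319/(2*96485) = 0.01374393 V
Step 2: [Ox]/[Red] = 0.3799/0.0326 = 11.653374
Step 3: ln(11.653374) = 2.455596
Step 4: correction = 0.01374393 * 2.455596 = 0.0337 V
E = -0.975 + 0.0337 = -0.9413 V

-0.9413 V


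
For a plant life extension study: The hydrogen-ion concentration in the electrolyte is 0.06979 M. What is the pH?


pH = −log10[H+]
pH = −log10(0.06979) = 1.16

1.16


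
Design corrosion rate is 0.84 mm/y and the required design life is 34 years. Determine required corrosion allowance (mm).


Corrosion allowance = CR × design life
CA = 0.84 * 34 = 28.56 mm

28.56 mm


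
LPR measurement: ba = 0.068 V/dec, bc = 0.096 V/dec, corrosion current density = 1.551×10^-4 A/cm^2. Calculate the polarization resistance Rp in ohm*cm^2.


Apply the Stern-Geary equation: Rp = ba*bc / (2.303*icorr*(ba+bc))
ba*bc = 0.068*0.096 = 0.006528
ba+bc = 0.164; 2.303*icorr*(ba+bc) = 2.303*1.551×10^-4*0.164 = 5.8580029×10^-5
Rp = 0.006528 / 5.8580029×10^-5 = 111.4 ohm*cm^2

111.4 ohm*cm^2


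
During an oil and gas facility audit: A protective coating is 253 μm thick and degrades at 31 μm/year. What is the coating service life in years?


Service life = thickness / degradation rate
Life = 253 / 31 = 8.2 years

8.2 years


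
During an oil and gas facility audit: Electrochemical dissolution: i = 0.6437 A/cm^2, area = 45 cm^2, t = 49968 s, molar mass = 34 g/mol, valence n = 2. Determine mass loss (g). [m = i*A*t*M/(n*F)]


Apply Faraday's law: m = i*A*t*M / (n*F)
Total charge passed Q = i*A*t = 0.6437*45*49968 = 1447398.072 C
m = Q*M/(n*F) = 1447398.072*34/(2*96485) = 255.02168 g

255.02168 g


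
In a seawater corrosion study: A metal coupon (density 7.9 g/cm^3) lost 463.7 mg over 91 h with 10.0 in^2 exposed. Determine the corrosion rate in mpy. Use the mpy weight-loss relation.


Apply the mpy weight-loss relation: CR = 534 * W / (D * A * T)
Numerator: 534 * 463.7 = 247615.8
Denominator: 7.9 * 10.0 * 91 = 7189.0
CR = 247615.8 / 7189.0 = 34.4437 mpy

34.4437 mpy


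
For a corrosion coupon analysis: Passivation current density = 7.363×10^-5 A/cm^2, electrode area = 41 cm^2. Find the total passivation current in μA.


I = i_pass * A, then convert A → μA (×10^6)
I = 7.363×10^-5 * 41 * 10^6 = 3018.83 μA

3018.83 μA


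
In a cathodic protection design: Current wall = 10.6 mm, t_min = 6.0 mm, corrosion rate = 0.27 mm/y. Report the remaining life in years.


Apply the remaining-life relation: RL = (t_current − t_min) / CR
RL = (10.6 − 6.0) / 0.27 = 4.6 / 0.27 = 17.0 years

17.0 years


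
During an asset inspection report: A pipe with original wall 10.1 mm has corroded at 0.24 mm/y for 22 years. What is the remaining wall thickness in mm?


Remaining wall = original − CR × time
t = 10.1 − 0.24*22 = 10.1 − 5.28 = 4.82 mm

4.82 mm


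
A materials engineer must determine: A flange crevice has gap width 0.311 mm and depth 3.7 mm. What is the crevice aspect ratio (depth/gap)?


Aspect ratio = depth / gap
Ratio = 3.7 / 0.311 = 11.9

11.9


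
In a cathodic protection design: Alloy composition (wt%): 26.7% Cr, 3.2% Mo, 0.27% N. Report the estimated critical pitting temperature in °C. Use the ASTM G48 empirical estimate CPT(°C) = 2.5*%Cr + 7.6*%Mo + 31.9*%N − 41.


Apply the ASTM G48 empirical CPT estimate: CPT(°C) = 2.5*%Cr + 7.6*%Mo + 31.9*%N − 41
2.5*26.7 = 66.75; 7.6*3.2 = 24.32; 31.9*0.27 = 8.613
CPT = 66.75 + 24.32 + 8.613 − 41 = 58.683 °C
Rounded to 0.1 °C: CPT ≈ 58.7 °C

58.7 °C


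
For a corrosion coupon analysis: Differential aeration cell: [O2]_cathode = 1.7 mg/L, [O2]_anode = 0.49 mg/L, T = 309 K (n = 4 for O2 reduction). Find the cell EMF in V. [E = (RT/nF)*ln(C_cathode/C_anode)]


Apply the Nernst concentration-cell relation: E = (RT/nF)*ln(C_cathode/C_anode)
RT/nF = 8.314*309/(4*96485) = 0.00665654 V
ln(1.7/0.49) = 1.24398
E = 0.00665654 * 1.24398 = 0.00828 V

0.00828 V


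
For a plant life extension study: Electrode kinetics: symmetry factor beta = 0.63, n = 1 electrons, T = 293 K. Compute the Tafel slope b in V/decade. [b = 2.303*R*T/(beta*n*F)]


Apply the Tafel slope relation: b = 2.303*R*T/(beta*n*F)
Numerator: 2.303 * 8.314 * 293 = 5610.11
Denominator: 0.63 * 1 * 96485 = 60785.55
b = 5610.11 / 60785.55 = 0.092 V/decade

0.092 V/decade


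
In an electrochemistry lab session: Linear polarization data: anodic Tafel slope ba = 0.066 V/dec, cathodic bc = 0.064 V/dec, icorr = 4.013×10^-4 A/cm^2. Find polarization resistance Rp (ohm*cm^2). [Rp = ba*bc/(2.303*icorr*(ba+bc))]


Apply the Stern-Geary equation: Rp = ba*bc / (2.303*icorr*(ba+bc))
ba*bc = 0.066*0.064 = 0.004224
ba+bc = 0.13; 2.303*icorr*(ba+bc) = 2.303*4.013×10^-4*0.13 = 1.2014521×10^-4
Rp = 0.004224 / 1.2014521×10^-4 = 35.2 ohm*cm^2

35.2 ohm*cm^2


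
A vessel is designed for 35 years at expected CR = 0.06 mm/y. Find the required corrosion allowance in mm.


Corrosion allowance = CR × design life
CA = 0.06 * 35 = 2.1 mm

2.1 mm


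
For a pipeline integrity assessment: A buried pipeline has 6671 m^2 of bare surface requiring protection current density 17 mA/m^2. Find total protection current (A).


I = area * current density, then convert mA → A (÷1000)
I = 6671 * 17 / 1000 = 113.41 A

113.41 A


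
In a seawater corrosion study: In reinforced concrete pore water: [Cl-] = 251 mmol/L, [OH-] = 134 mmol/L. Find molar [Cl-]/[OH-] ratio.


Threshold parameter = [Cl-] / [OH-] (molar basis; both in mmol/L, so units cancel)
Ratio = 251 / 134 = 1.87

1.87


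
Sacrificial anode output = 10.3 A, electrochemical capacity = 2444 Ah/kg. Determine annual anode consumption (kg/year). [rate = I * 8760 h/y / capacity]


Annual consumption = current * hours per year / capacity
Rate = 10.3 * 8760 / 2444 = 36.9 kg/year

36.9 kg/year


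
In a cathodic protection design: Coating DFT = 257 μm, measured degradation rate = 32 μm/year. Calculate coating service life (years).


Service life = thickness / degradation rate
Life = 257 / 32 = 8.0 years

8.0 years


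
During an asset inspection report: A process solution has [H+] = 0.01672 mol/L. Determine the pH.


pH = −log10[H+]
pH = −log10(0.01672) = 1.78

1.78


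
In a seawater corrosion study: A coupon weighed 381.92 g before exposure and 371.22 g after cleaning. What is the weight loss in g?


Weight loss = initial − final
WL = 381.92 − 371.22 = 10.7 g

10.7 g


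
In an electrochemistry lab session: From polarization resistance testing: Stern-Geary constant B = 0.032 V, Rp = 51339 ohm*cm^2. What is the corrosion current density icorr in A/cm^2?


Apply the Stern-Geary relation: icorr = B / Rp
icorr = 0.032 / 51339 = 6.233×10^-7 A/cm^2

6.233×10^-7 A/cm^2


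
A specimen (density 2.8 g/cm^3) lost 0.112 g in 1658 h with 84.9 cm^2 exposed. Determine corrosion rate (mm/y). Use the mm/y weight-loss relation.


Apply the mm/y weight-loss relation: CR = 87600 * W / (D * A * T)
Numerator: 87600 * 0.112 = 9811.2
Denominator: 2.8 * 84.9 * 1658 = 394139.76
CR = 9811.2 / 394139.76 = 0.0249 mm/y

0.0249 mm/y


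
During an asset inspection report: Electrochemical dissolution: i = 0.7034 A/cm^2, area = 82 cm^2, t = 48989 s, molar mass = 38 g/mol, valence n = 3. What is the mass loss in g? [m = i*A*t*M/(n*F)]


Apply Faraday's law: m = i*A*t*M / (n*F)
Total charge passed Q = i*A*t = 0.7034*82*48989 = 2825626.7332 C
m = Q*M/(n*F) = 2825626.7332*38/(3*96485) = 370.9517 g

370.9517 g


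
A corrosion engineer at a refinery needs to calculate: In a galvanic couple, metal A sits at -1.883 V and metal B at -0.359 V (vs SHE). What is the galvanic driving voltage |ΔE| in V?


Driving voltage is the absolute potential difference.
|ΔE| = |-1.883 − (-0.359)| = 1.524 V

1.524 V


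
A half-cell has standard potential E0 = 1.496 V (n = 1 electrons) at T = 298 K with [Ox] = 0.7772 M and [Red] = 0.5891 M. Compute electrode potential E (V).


Apply the Nernst equation: E = E0 + (RT/nF)*ln([Ox]/[Red])
Step 1: RT/nF = 8.314*298/(1*96485) = 0.02567831 V
Step 2: [Ox]/[Red] = 0.7772/0.5891 = 1.319301
Step 3: ln(1.319301) = 0.277102
Step 4: correction = 0.02567831 * 0.277102 = 0.007 V
E = 1.496 + 0.007 = 1.503 V

1.503 V


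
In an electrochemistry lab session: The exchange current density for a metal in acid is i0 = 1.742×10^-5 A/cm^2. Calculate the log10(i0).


i0 = 1.742×10^-5 A/cm^2
log10(i0) = -4.759

-4.759


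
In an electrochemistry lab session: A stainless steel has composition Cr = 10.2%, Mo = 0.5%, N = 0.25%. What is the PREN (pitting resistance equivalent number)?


Apply the PREN formula: PREN = Cr + 3.3*Mo + 16*N
PREN = 10.2 + 3.3*0.5 + 16*0.25
PREN = 10.2 + 1.65 + 4.0 = 15.85

15.85


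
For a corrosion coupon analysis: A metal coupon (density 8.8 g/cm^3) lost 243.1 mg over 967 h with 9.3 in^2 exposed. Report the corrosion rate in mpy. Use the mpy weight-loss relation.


Apply the mpy weight-loss relation: CR = 534 * W / (D * A * T)
Numerator: 534 * 243.1 = 129815.4
Denominator: 8.8 * 9.3 * 967 = 79139.28
CR = 129815.4 / 79139.28 = 1.6403 mpy

1.6403 mpy


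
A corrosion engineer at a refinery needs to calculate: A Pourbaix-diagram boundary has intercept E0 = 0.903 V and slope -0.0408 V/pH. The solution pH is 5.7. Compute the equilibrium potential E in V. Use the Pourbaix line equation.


Apply the Pourbaix line equation: E = E0 + slope*pH
E = 0.903 + (-0.0408)*5.7 = 0.903 + (-0.23256) = 0.67044 V
Rounded to 4 decimal places: E = 0.6704 V

0.6704 V


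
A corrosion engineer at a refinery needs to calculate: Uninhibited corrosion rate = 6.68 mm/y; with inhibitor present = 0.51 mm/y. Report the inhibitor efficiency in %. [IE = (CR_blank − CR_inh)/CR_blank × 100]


Apply the inhibitor-efficiency definition: IE = (CR_blank − CR_inh)/CR_blank × 100
IE = (6.68 − 0.51) / 6.68 × 100
IE = 6.17 / 6.68 × 100 = 92.4 %

92.4 %


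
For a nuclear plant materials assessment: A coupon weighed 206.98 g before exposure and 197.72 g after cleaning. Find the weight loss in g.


Weight loss = initial − final
WL = 206.98 − 197.72 = 9.26 g

9.26 g


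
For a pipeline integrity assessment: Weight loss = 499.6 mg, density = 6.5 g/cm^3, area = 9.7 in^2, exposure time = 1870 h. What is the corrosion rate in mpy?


Apply the mpy weight-loss relation: CR = 534 * W / (D * A * T)
Numerator: 534 * 499.6 = 266786.4
Denominator: 6.5 * 9.7 * 1870 = 117903.5
CR = 266786.4 / 117903.5 = 2.263 mpy

2.263 mpy


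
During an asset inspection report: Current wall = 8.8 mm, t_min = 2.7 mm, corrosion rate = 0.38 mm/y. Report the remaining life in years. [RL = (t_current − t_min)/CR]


Apply the remaining-life relation: RL = (t_current − t_min) / CR
RL = (8.8 − 2.7) / 0.38 = 6.1 / 0.38 = 16.1 years

16.1 years


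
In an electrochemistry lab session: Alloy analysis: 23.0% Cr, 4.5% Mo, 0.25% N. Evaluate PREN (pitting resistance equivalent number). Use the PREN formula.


Apply the PREN formula: PREN = Cr + 3.3*Mo + 16*N
PREN = 23.0 + 3.3*4.5 + 16*0.25
PREN = 23.0 + 14.85 + 4.0 = 41.85

41.85


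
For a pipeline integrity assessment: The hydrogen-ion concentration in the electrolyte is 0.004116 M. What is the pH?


pH = −log10[H+]
pH = −log10(0.004116) = 2.39

2.39


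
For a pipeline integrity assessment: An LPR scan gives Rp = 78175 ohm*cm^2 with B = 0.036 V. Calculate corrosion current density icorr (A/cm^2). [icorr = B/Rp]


Apply the Stern-Geary relation: icorr = B / Rp
icorr = 0.036 / 78175 = 4.605×10^-7 A/cm^2

4.605×10^-7 A/cm^2


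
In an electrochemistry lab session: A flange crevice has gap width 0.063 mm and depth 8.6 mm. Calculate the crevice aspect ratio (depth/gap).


Aspect ratio = depth / gap
Ratio = 8.6 / 0.063 = 136.5

136.5


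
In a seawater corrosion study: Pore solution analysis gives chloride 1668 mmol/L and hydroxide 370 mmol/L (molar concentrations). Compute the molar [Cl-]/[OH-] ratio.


Threshold parameter = [Cl-] / [OH-] (molar basis; both in mmol/L, so units cancel)
Ratio = 1668 / 370 = 4.51

4.51


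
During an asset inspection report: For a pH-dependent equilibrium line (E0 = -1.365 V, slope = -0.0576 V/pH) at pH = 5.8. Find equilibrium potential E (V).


Apply the Pourbaix line equation: E = E0 + slope*pH
E = -1.365 + (-0.0576)*5.8 = -1.365 + (-0.33408) = -1.69908 V
Rounded to 4 decimal places: E = -1.6991 V

-1.6991 V


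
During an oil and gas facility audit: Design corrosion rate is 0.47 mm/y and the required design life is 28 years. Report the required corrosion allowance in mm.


Corrosion allowance = CR × design life
CA = 0.47 * 28 = 13.16 mm

13.16 mm


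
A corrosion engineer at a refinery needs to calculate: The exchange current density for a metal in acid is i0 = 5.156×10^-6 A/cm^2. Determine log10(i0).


i0 = 5.156×10^-6 A/cm^2
log10(i0) = -5.288

-5.288


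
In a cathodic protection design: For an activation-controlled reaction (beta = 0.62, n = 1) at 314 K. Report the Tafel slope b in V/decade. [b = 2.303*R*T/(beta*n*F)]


Apply the Tafel slope relation: b = 2.303*R*T/(beta*n*F)
Numerator: 2.303 * 8.314 * 314 = 6012.2
Denominator: 0.62 * 1 * 96485 = 59820.7
b = 6012.2 / 59820.7 = 0.101 V/decade

0.101 V/decade


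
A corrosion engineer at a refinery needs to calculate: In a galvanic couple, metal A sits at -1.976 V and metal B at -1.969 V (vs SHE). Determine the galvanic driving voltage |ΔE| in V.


Driving voltage is the absolute potential difference.
|ΔE| = |-1.976 − (-1.969)| = 0.007 V

0.007 V


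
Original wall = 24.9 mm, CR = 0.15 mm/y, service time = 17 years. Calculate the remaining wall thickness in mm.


Remaining wall = original − CR × time
t = 24.9 − 0.15*17 = 24.9 − 2.55 = 22.35 mm

22.35 mm


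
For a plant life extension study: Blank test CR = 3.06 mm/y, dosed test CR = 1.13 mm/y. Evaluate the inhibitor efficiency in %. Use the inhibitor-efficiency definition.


Apply the inhibitor-efficiency definition: IE = (CR_blank − CR_inh)/CR_blank × 100
IE = (3.06 − 1.13) / 3.06 × 100
IE = 1.93 / 3.06 × 100 = 63.1 %

63.1 %


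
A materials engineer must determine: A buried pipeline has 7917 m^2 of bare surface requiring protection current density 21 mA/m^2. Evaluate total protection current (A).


I = area * current density, then convert mA → A (÷1000)
I = 7917 * 21 / 1000 = 166.26 A

166.26 A


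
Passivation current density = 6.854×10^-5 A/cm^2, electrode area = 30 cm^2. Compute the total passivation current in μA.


I = i_pass * A, then convert A → μA (×10^6)
I = 6.854×10^-5 * 30 * 10^6 = 2056.2 μA

2056.2 μA


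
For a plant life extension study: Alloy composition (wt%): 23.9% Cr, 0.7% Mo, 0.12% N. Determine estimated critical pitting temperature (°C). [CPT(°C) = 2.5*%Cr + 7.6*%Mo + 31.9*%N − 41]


Apply the ASTM G48 empirical CPT estimate: CPT(°C) = 2.5*%Cr + 7.6*%Mo + 31.9*%N − 41
2.5*23.9 = 59.75; 7.6*0.7 = 5.32; 31.9*0.12 = 3.828
CPT = 59.75 + 5.32 + 3.828 − 41 = 27.898 °C
Rounded to 0.1 °C: CPT ≈ 27.9 °C

27.9 °C


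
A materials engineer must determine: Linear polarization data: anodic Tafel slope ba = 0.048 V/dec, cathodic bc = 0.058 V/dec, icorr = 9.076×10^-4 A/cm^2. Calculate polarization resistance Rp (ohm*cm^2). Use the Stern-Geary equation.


Apply the Stern-Geary equation: Rp = ba*bc / (2.303*icorr*(ba+bc))
ba*bc = 0.048*0.058 = 0.002784
ba+bc = 0.106; 2.303*icorr*(ba+bc) = 2.303*9.076×10^-4*0.106 = 2.215615×10^-4
Rp = 0.002784 / 2.215615×10^-4 = 12.6 ohm*cm^2

12.6 ohm*cm^2


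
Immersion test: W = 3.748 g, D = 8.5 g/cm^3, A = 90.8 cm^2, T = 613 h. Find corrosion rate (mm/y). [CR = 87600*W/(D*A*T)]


Apply the mm/y weight-loss relation: CR = 87600 * W / (D * A * T)
Numerator: 87600 * 3.748 = 328324.8
Denominator: 8.5 * 90.8 * 613 = 473113.4
CR = 328324.8 / 473113.4 = 0.693966 mm/y

0.693966 mm/y


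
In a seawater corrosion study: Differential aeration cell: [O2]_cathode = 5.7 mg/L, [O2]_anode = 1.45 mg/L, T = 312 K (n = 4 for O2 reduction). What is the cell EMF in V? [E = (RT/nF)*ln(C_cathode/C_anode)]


Apply the Nernst concentration-cell relation: E = (RT/nF)*ln(C_cathode/C_anode)
RT/nF = 8.314*312/(4*96485) = 0.00672117 V
ln(5.7/1.45) = 1.3689
E = 0.00672117 * 1.3689 = 0.0092 V

0.0092 V


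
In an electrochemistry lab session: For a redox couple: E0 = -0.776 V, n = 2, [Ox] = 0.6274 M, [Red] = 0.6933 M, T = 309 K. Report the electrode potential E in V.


Apply the Nernst equation: E = E0 + (RT/nF)*ln([Ox]/[Red])
Step 1: RT/nF = 8.314*309/(2*96485) = 0.01331308 V
Step 2: [Ox]/[Red] = 0.6274/0.6933 = 0.904947
Step 3: ln(0.904947) = -0.099879
Step 4: correction = 0.01331308 * -0.099879 = -0.0013 V
E = -0.776 + -0.0013 = -0.7773 V

-0.7773 V


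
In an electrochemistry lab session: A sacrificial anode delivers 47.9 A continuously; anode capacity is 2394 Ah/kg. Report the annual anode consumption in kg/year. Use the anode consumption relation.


Annual consumption = current * hours per year / capacity
Rate = 47.9 * 8760 / 2394 = 175.3 kg/year

175.3 kg/year


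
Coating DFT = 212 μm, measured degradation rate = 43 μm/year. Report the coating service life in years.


Service life = thickness / degradation rate
Life = 212 / 43 = 4.9 years

4.9 years


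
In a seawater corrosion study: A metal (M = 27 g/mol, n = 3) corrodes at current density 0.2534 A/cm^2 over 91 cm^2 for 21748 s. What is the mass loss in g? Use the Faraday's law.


Apply Faraday's law: m = i*A*t*M / (n*F)
Total charge passed Q = i*A*t = 0.2534*91*21748 = 501495.8312 C
m = Q*M/(n*F) = 501495.8312*27/(3*96485) = 46.7789 g

46.7789 g


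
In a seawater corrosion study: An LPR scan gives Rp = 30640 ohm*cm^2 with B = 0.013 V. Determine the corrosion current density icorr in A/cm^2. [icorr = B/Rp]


Apply the Stern-Geary relation: icorr = B / Rp
icorr = 0.013 / 30640 = 4.243×10^-7 A/cm^2

4.243×10^-7 A/cm^2


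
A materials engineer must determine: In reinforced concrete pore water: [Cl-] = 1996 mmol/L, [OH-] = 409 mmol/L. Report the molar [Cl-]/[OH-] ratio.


Threshold parameter = [Cl-] / [OH-] (molar basis; both in mmol/L, so units cancel)
Ratio = 1996 / 409 = 4.88

4.88


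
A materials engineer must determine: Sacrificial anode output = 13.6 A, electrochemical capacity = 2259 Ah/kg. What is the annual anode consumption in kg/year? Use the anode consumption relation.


Annual consumption = current * hours per year / capacity
Rate = 13.6 * 8760 / 2259 = 52.7 kg/year

52.7 kg/year


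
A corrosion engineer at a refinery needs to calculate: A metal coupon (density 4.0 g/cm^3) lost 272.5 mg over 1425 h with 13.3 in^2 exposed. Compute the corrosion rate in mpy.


Apply the mpy weight-loss relation: CR = 534 * W / (D * A * T)
Numerator: 534 * 272.5 = 145515.0
Denominator: 4.0 * 13.3 * 1425 = 75810.0
CR = 145515.0 / 75810.0 = 1.91947 mpy

1.91947 mpy


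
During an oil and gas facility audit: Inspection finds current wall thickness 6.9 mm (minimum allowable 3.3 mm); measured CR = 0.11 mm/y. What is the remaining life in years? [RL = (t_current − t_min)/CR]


Apply the remaining-life relation: RL = (t_current − t_min) / CR
RL = (6.9 − 3.3) / 0.11 = 3.6 / 0.11 = 32.7 years

32.7 years


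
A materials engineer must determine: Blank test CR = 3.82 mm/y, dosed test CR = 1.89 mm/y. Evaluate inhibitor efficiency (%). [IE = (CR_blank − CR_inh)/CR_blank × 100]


Apply the inhibitor-efficiency definition: IE = (CR_blank − CR_inh)/CR_blank × 100
IE = (3.82 − 1.89) / 3.82 × 100
IE = 1.93 / 3.82 × 100 = 50.5 %

50.5 %


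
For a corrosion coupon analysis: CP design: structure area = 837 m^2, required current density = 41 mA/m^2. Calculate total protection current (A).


I = area * current density, then convert mA → A (÷1000)
I = 837 * 41 / 1000 = 34.32 A

34.32 A


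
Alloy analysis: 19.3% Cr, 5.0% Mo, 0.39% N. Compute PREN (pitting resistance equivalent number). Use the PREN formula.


Apply the PREN formula: PREN = Cr + 3.3*Mo + 16*N
PREN = 19.3 + 3.3*5.0 + 16*0.39
PREN = 19.3 + 16.5 + 6.24 = 42.04

42.04


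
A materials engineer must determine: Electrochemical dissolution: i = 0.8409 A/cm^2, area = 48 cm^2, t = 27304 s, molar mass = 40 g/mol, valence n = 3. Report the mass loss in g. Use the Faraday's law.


Apply Faraday's law: m = i*A*t*M / (n*F)
Total charge passed Q = i*A*t = 0.8409*48*27304 = 1102076.8128 C
m = Q*M/(n*F) = 1102076.8128*40/(3*96485) = 152.297 g

152.297 g


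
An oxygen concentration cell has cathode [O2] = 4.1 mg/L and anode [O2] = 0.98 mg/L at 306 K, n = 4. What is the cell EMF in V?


Apply the Nernst concentration-cell relation: E = (RT/nF)*ln(C_cathode/C_anode)
RT/nF = 8.314*306/(4*96485) = 0.00659192 V
ln(4.1/0.98) = 1.43119
E = 0.00659192 * 1.43119 = 0.00943 V

0.00943 V


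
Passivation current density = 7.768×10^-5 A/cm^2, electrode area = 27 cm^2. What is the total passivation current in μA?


I = i_pass * A, then convert A → μA (×10^6)
I = 7.768×10^-5 * 27 * 10^6 = 2097.36 μA

2097.36 μA


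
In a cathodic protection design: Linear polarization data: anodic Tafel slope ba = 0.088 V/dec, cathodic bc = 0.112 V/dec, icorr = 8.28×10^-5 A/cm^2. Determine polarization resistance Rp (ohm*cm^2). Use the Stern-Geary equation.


Apply the Stern-Geary equation: Rp = ba*bc / (2.303*icorr*(ba+bc))
ba*bc = 0.088*0.112 = 0.009856
ba+bc = 0.2; 2.303*icorr*(ba+bc) = 2.303*8.28×10^-5*0.2 = 3.813768×10^-5
Rp = 0.009856 / 3.813768×10^-5 = 258.4 ohm*cm^2

258.4 ohm*cm^2


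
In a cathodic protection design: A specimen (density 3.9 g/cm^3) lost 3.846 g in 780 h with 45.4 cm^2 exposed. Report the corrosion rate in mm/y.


Apply the mm/y weight-loss relation: CR = 87600 * W / (D * A * T)
Numerator: 87600 * 3.846 = 336909.6
Denominator: 3.9 * 45.4 * 780 = 138106.8
CR = 336909.6 / 138106.8 = 2.4395 mm/y

2.4395 mm/y


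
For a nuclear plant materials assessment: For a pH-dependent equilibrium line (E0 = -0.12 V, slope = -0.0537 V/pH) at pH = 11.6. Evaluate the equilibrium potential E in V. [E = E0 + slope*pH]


Apply the Pourbaix line equation: E = E0 + slope*pH
E = -0.12 + (-0.0537)*11.6 = -0.12 + (-0.62292) = -0.74292 V
Rounded to 3 decimal places: E = -0.743 V

-0.743 V


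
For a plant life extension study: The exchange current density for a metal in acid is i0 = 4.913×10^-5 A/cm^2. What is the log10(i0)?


i0 = 4.913×10^-5 A/cm^2
log10(i0) = -4.309

-4.309


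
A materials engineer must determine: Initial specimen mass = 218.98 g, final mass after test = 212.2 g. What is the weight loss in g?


Weight loss = initial − final
WL = 218.98 − 212.2 = 6.78 g

6.78 g


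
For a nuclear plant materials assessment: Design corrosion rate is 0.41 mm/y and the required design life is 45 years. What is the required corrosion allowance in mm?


Corrosion allowance = CR × design life
CA = 0.41 * 45 = 18.45 mm

18.45 mm


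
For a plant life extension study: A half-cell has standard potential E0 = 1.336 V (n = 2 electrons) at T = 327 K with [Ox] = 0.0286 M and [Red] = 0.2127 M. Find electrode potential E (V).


Apply the Nernst equation: E = E0 + (RT/nF)*ln([Ox]/[Red])
Step 1: RT/nF = 8.314*327/(2*96485) = 0.0140886 V
Step 2: [Ox]/[Red] = 0.0286/0.2127 = 0.134462
Step 3: ln(0.134462) = -2.006474
Step 4: correction = 0.0140886 * -2.006474 = -0.0283 V
E = 1.336 + -0.0283 = 1.3077 V

1.3077 V


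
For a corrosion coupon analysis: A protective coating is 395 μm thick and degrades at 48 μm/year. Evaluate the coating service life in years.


Service life = thickness / degradation rate
Life = 395 / 48 = 8.2 years

8.2 years


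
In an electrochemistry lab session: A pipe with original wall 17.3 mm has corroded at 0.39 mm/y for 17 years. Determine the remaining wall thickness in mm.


Remaining wall = original − CR × time
t = 17.3 − 0.39*17 = 17.3 − 6.63 = 10.67 mm

10.67 mm


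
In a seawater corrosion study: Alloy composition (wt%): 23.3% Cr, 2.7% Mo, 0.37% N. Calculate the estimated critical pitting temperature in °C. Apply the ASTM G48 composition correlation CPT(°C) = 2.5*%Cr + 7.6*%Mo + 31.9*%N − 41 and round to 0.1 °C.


Apply the ASTM G48 empirical CPT estimate: CPT(°C) = 2.5*%Cr + 7.6*%Mo + 31.9*%N − 41
2.5*23.3 = 58.25; 7.6*2.7 = 20.52; 31.9*0.37 = 11.803
CPT = 58.25 + 20.52 + 11.803 − 41 = 49.573 °C
Rounded to 0.1 °C: CPT ≈ 49.6 °C

49.6 °C


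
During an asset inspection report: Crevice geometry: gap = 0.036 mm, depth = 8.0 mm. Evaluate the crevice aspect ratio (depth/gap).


Aspect ratio = depth / gap
Ratio = 8.0 / 0.036 = 222.2

222.2


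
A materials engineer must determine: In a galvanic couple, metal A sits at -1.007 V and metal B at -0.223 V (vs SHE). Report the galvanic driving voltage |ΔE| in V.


Driving voltage is the absolute potential difference.
|ΔE| = |-1.007 − (-0.223)| = 0.784 V

0.784 V


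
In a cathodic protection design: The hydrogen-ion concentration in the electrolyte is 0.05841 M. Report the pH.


pH = −log10[H+]
pH = −log10(0.05841) = 1.23

1.23


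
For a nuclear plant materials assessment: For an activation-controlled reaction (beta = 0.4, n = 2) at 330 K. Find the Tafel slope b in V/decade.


Apply the Tafel slope relation: b = 2.303*R*T/(beta*n*F)
Numerator: 2.303 * 8.314 * 330 = 6318.56
Denominator: 0.4 * 2 * 96485 = 77188.0
b = 6318.56 / 77188.0 = 0.0819 V/decade

0.0819 V/decade


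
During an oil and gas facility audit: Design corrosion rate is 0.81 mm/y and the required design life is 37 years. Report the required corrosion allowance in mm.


Corrosion allowance = CR × design life
CA = 0.81 * 37 = 29.97 mm

29.97 mm


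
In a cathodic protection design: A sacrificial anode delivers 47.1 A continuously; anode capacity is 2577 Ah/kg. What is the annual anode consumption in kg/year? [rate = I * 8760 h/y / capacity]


Annual consumption = current * hours per year / capacity
Rate = 47.1 * 8760 / 2577 = 160.1 kg/year

160.1 kg/year


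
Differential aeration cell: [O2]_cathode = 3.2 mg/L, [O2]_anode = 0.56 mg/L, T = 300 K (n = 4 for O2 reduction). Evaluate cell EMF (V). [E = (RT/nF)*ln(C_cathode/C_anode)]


Apply the Nernst concentration-cell relation: E = (RT/nF)*ln(C_cathode/C_anode)
RT/nF = 8.314*300/(4*96485) = 0.00646266 V
ln(3.2/0.56) = 1.74297
E = 0.00646266 * 1.74297 = 0.01126 V

0.01126 V


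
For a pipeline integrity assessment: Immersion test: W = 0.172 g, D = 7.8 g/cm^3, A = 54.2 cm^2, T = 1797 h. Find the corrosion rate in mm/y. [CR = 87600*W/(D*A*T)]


Apply the mm/y weight-loss relation: CR = 87600 * W / (D * A * T)
Numerator: 87600 * 0.172 = 15067.2
Denominator: 7.8 * 54.2 * 1797 = 759699.72
CR = 15067.2 / 759699.72 = 0.019833 mm/y

0.019833 mm/y


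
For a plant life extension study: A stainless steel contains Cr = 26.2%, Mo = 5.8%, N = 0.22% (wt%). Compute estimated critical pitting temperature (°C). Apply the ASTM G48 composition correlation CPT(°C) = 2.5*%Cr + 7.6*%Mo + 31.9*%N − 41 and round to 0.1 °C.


Apply the ASTM G48 empirical CPT estimate: CPT(°C) = 2.5*%Cr + 7.6*%Mo + 31.9*%N − 41
2.5*26.2 = 65.5; 7.6*5.8 = 44.08; 31.9*0.22 = 7.018
CPT = 65.5 + 44.08 + 7.018 − 41 = 75.598 °C
Rounded to 0.1 °C: CPT ≈ 75.6 °C

75.6 °C


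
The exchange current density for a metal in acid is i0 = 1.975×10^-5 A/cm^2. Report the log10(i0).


i0 = 1.975×10^-5 A/cm^2
log10(i0) = -4.704

-4.704


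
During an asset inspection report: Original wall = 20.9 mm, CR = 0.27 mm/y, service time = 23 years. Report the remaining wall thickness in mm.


Remaining wall = original − CR × time
t = 20.9 − 0.27*23 = 20.9 − 6.21 = 14.69 mm

14.69 mm


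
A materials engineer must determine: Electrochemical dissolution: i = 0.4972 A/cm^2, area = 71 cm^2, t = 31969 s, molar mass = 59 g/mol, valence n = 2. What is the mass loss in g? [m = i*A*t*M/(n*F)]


Apply Faraday's law: m = i*A*t*M / (n*F)
Total charge passed Q = i*A*t = 0.4972*71*31969 = 1128544.0628 C
m = Q*M/(n*F) = 1128544.0628*59/(2*96485) = 345.049 g

345.049 g


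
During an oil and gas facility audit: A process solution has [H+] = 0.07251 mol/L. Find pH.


pH = −log10[H+]
pH = −log10(0.07251) = 1.14

1.14


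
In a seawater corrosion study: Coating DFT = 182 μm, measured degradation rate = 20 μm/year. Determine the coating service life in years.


Service life = thickness / degradation rate
Life = 182 / 20 = 9.1 years

9.1 years


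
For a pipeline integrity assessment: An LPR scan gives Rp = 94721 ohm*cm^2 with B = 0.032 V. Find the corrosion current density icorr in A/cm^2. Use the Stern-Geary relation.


Apply the Stern-Geary relation: icorr = B / Rp
icorr = 0.032 / 94721 = 3.378×10^-7 A/cm^2

3.378×10^-7 A/cm^2


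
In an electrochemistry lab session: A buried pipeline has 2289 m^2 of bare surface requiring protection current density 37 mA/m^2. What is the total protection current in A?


I = area * current density, then convert mA → A (÷1000)
I = 2289 * 37 / 1000 = 84.69 A

84.69 A


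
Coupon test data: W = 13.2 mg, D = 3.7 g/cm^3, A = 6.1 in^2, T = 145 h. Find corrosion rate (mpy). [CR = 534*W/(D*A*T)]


Apply the mpy weight-loss relation: CR = 534 * W / (D * A * T)
Numerator: 534 * 13.2 = 7048.8
Denominator: 3.7 * 6.1 * 145 = 3272.65
CR = 7048.8 / 3272.65 = 2.15385 mpy

2.15385 mpy


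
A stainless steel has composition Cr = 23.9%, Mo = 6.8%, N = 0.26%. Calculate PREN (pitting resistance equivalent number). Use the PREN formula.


Apply the PREN formula: PREN = Cr + 3.3*Mo + 16*N
PREN = 23.9 + 3.3*6.8 + 16*0.26
PREN = 23.9 + 22.44 + 4.16 = 50.5

50.5
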